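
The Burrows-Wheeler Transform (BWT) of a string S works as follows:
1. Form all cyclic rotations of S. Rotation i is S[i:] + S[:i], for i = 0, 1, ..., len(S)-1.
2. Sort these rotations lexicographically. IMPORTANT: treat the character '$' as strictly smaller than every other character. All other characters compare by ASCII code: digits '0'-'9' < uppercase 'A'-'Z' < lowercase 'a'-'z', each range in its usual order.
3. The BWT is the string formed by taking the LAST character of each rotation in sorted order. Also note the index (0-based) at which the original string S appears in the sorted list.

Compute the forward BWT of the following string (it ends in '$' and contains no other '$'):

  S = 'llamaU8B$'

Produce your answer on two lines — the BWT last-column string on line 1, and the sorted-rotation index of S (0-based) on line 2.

All 9 rotations (rotation i = S[i:]+S[:i]):
  rot[0] = llamaU8B$
  rot[1] = lamaU8B$l
  rot[2] = amaU8B$ll
  rot[3] = maU8B$lla
  rot[4] = aU8B$llam
  rot[5] = U8B$llama
  rot[6] = 8B$llamaU
  rot[7] = B$llamaU8
  rot[8] = $llamaU8B
Sorted (with $ < everything):
  sorted[0] = $llamaU8B  (last char: 'B')
  sorted[1] = 8B$llamaU  (last char: 'U')
  sorted[2] = B$llamaU8  (last char: '8')
  sorted[3] = U8B$llama  (last char: 'a')
  sorted[4] = aU8B$llam  (last char: 'm')
  sorted[5] = amaU8B$ll  (last char: 'l')
  sorted[6] = lamaU8B$l  (last char: 'l')
  sorted[7] = llamaU8B$  (last char: '$')
  sorted[8] = maU8B$lla  (last char: 'a')
Last column: BU8amll$a
Original string S is at sorted index 7

Answer: BU8amll$a
7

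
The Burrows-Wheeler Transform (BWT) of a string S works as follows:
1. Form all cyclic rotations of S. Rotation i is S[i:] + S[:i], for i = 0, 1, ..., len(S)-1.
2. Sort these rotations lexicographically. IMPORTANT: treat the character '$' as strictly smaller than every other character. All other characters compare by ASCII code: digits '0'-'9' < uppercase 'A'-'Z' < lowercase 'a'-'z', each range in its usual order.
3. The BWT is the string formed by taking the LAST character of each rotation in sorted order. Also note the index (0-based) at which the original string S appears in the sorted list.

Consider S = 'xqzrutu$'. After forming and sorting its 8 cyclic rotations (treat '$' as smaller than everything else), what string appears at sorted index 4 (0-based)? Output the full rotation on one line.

All 8 rotations (rotation i = S[i:]+S[:i]):
  rot[0] = xqzrutu$
  rot[1] = qzrutu$x
  rot[2] = zrutu$xq
  rot[3] = rutu$xqz
  rot[4] = utu$xqzr
  rot[5] = tu$xqzru
  rot[6] = u$xqzrut
  rot[7] = $xqzrutu
Sorted (with $ < everything):
  sorted[0] = $xqzrutu
  sorted[1] = qzrutu$x
  sorted[2] = rutu$xqz
  sorted[3] = tu$xqzru
  sorted[4] = u$xqzrut
  sorted[5] = utu$xqzr
  sorted[6] = xqzrutu$
  sorted[7] = zrutu$xq
sorted[4] = u$xqzrut

Answer: u$xqzrut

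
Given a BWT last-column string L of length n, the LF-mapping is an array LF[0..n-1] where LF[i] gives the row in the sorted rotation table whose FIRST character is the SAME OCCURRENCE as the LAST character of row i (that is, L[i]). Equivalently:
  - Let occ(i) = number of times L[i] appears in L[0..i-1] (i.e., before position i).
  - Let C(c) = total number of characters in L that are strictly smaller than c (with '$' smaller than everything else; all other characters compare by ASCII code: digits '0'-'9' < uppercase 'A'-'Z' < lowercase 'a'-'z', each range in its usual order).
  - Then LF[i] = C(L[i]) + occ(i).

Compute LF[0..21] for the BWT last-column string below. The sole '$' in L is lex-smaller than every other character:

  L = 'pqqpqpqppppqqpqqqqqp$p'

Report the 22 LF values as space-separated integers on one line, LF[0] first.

Answer: 1 11 12 2 13 3 14 4 5 6 7 15 16 8 17 18 19 20 21 9 0 10

Derivation:
Char counts: '$':1, 'p':10, 'q':11
C (first-col start): C('$')=0, C('p')=1, C('q')=11
L[0]='p': occ=0, LF[0]=C('p')+0=1+0=1
L[1]='q': occ=0, LF[1]=C('q')+0=11+0=11
L[2]='q': occ=1, LF[2]=C('q')+1=11+1=12
L[3]='p': occ=1, LF[3]=C('p')+1=1+1=2
L[4]='q': occ=2, LF[4]=C('q')+2=11+2=13
L[5]='p': occ=2, LF[5]=C('p')+2=1+2=3
L[6]='q': occ=3, LF[6]=C('q')+3=11+3=14
L[7]='p': occ=3, LF[7]=C('p')+3=1+3=4
L[8]='p': occ=4, LF[8]=C('p')+4=1+4=5
L[9]='p': occ=5, LF[9]=C('p')+5=1+5=6
L[10]='p': occ=6, LF[10]=C('p')+6=1+6=7
L[11]='q': occ=4, LF[11]=C('q')+4=11+4=15
L[12]='q': occ=5, LF[12]=C('q')+5=11+5=16
L[13]='p': occ=7, LF[13]=C('p')+7=1+7=8
L[14]='q': occ=6, LF[14]=C('q')+6=11+6=17
L[15]='q': occ=7, LF[15]=C('q')+7=11+7=18
L[16]='q': occ=8, LF[16]=C('q')+8=11+8=19
L[17]='q': occ=9, LF[17]=C('q')+9=11+9=20
L[18]='q': occ=10, LF[18]=C('q')+10=11+10=21
L[19]='p': occ=8, LF[19]=C('p')+8=1+8=9
L[20]='$': occ=0, LF[20]=C('$')+0=0+0=0
L[21]='p': occ=9, LF[21]=C('p')+9=1+9=10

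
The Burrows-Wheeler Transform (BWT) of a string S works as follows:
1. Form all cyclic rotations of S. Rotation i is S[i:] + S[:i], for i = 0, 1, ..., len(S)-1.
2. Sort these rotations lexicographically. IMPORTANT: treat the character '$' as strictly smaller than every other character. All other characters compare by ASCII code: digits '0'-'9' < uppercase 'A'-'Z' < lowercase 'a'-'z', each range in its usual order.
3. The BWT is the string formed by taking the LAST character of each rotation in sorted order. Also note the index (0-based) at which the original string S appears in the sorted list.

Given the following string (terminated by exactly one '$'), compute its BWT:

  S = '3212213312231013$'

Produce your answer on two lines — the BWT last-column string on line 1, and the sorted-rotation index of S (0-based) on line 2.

All 17 rotations (rotation i = S[i:]+S[:i]):
  rot[0] = 3212213312231013$
  rot[1] = 212213312231013$3
  rot[2] = 12213312231013$32
  rot[3] = 2213312231013$321
  rot[4] = 213312231013$3212
  rot[5] = 13312231013$32122
  rot[6] = 3312231013$321221
  rot[7] = 312231013$3212213
  rot[8] = 12231013$32122133
  rot[9] = 2231013$321221331
  rot[10] = 231013$3212213312
  rot[11] = 31013$32122133122
  rot[12] = 1013$321221331223
  rot[13] = 013$3212213312231
  rot[14] = 13$32122133122310
  rot[15] = 3$321221331223101
  rot[16] = $3212213312231013
Sorted (with $ < everything):
  sorted[0] = $3212213312231013  (last char: '3')
  sorted[1] = 013$3212213312231  (last char: '1')
  sorted[2] = 1013$321221331223  (last char: '3')
  sorted[3] = 12213312231013$32  (last char: '2')
  sorted[4] = 12231013$32122133  (last char: '3')
  sorted[5] = 13$32122133122310  (last char: '0')
  sorted[6] = 13312231013$32122  (last char: '2')
  sorted[7] = 212213312231013$3  (last char: '3')
  sorted[8] = 213312231013$3212  (last char: '2')
  sorted[9] = 2213312231013$321  (last char: '1')
  sorted[10] = 2231013$321221331  (last char: '1')
  sorted[11] = 231013$3212213312  (last char: '2')
  sorted[12] = 3$321221331223101  (last char: '1')
  sorted[13] = 31013$32122133122  (last char: '2')
  sorted[14] = 312231013$3212213  (last char: '3')
  sorted[15] = 3212213312231013$  (last char: '$')
  sorted[16] = 3312231013$321221  (last char: '1')
Last column: 313230232112123$1
Original string S is at sorted index 15

Answer: 313230232112123$1
15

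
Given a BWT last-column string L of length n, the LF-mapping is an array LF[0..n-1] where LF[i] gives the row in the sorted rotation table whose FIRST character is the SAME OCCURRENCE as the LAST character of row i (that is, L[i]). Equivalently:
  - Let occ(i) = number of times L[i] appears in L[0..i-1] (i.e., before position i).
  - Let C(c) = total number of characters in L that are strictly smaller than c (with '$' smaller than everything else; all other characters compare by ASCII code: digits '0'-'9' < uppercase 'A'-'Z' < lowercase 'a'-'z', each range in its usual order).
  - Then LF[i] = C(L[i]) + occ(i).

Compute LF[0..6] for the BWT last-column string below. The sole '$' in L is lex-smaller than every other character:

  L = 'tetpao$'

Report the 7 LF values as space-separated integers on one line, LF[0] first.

Char counts: '$':1, 'a':1, 'e':1, 'o':1, 'p':1, 't':2
C (first-col start): C('$')=0, C('a')=1, C('e')=2, C('o')=3, C('p')=4, C('t')=5
L[0]='t': occ=0, LF[0]=C('t')+0=5+0=5
L[1]='e': occ=0, LF[1]=C('e')+0=2+0=2
L[2]='t': occ=1, LF[2]=C('t')+1=5+1=6
L[3]='p': occ=0, LF[3]=C('p')+0=4+0=4
L[4]='a': occ=0, LF[4]=C('a')+0=1+0=1
L[5]='o': occ=0, LF[5]=C('o')+0=3+0=3
L[6]='$': occ=0, LF[6]=C('$')+0=0+0=0

Answer: 5 2 6 4 1 3 0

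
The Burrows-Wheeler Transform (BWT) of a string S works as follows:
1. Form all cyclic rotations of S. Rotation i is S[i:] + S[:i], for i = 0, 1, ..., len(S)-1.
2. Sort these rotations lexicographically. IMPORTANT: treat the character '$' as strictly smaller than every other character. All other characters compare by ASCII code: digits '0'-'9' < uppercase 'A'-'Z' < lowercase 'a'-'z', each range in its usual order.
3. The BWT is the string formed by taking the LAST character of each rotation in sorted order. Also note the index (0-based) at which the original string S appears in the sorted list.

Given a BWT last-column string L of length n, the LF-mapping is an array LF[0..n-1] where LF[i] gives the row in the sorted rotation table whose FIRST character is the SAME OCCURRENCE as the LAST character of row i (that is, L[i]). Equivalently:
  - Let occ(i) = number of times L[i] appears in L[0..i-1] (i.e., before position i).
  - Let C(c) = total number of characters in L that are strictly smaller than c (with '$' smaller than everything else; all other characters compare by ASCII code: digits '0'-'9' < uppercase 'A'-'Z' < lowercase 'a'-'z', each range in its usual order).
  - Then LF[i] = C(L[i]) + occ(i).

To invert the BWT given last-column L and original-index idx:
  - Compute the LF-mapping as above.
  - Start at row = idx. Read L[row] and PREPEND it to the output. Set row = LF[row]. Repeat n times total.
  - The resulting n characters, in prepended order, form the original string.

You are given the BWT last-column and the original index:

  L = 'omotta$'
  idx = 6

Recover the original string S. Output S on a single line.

LF mapping: 3 2 4 5 6 1 0
Walk LF starting at row 6, prepending L[row]:
  step 1: row=6, L[6]='$', prepend. Next row=LF[6]=0
  step 2: row=0, L[0]='o', prepend. Next row=LF[0]=3
  step 3: row=3, L[3]='t', prepend. Next row=LF[3]=5
  step 4: row=5, L[5]='a', prepend. Next row=LF[5]=1
  step 5: row=1, L[1]='m', prepend. Next row=LF[1]=2
  step 6: row=2, L[2]='o', prepend. Next row=LF[2]=4
  step 7: row=4, L[4]='t', prepend. Next row=LF[4]=6
Reversed output: tomato$

Answer: tomato$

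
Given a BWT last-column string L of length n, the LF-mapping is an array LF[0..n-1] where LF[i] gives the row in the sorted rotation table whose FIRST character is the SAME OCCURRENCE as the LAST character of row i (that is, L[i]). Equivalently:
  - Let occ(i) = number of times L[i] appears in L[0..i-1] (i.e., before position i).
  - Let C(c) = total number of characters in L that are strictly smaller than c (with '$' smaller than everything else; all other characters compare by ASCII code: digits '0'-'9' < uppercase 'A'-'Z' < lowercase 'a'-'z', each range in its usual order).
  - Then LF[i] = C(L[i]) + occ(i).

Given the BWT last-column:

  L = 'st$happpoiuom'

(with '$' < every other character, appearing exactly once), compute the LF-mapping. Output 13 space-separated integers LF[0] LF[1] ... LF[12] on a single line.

Answer: 10 11 0 2 1 7 8 9 5 3 12 6 4

Derivation:
Char counts: '$':1, 'a':1, 'h':1, 'i':1, 'm':1, 'o':2, 'p':3, 's':1, 't':1, 'u':1
C (first-col start): C('$')=0, C('a')=1, C('h')=2, C('i')=3, C('m')=4, C('o')=5, C('p')=7, C('s')=10, C('t')=11, C('u')=12
L[0]='s': occ=0, LF[0]=C('s')+0=10+0=10
L[1]='t': occ=0, LF[1]=C('t')+0=11+0=11
L[2]='$': occ=0, LF[2]=C('$')+0=0+0=0
L[3]='h': occ=0, LF[3]=C('h')+0=2+0=2
L[4]='a': occ=0, LF[4]=C('a')+0=1+0=1
L[5]='p': occ=0, LF[5]=C('p')+0=7+0=7
L[6]='p': occ=1, LF[6]=C('p')+1=7+1=8
L[7]='p': occ=2, LF[7]=C('p')+2=7+2=9
L[8]='o': occ=0, LF[8]=C('o')+0=5+0=5
L[9]='i': occ=0, LF[9]=C('i')+0=3+0=3
L[10]='u': occ=0, LF[10]=C('u')+0=12+0=12
L[11]='o': occ=1, LF[11]=C('o')+1=5+1=6
L[12]='m': occ=0, LF[12]=C('m')+0=4+0=4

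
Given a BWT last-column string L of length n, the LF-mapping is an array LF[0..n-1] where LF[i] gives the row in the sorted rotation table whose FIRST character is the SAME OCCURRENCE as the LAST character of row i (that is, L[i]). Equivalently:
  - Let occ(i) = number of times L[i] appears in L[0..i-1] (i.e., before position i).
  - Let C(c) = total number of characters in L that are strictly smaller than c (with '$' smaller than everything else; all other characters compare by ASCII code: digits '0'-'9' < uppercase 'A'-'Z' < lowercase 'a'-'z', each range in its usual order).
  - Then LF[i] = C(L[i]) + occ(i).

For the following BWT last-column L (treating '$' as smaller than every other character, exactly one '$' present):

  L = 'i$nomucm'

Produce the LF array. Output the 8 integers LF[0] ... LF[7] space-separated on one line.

Char counts: '$':1, 'c':1, 'i':1, 'm':2, 'n':1, 'o':1, 'u':1
C (first-col start): C('$')=0, C('c')=1, C('i')=2, C('m')=3, C('n')=5, C('o')=6, C('u')=7
L[0]='i': occ=0, LF[0]=C('i')+0=2+0=2
L[1]='$': occ=0, LF[1]=C('$')+0=0+0=0
L[2]='n': occ=0, LF[2]=C('n')+0=5+0=5
L[3]='o': occ=0, LF[3]=C('o')+0=6+0=6
L[4]='m': occ=0, LF[4]=C('m')+0=3+0=3
L[5]='u': occ=0, LF[5]=C('u')+0=7+0=7
L[6]='c': occ=0, LF[6]=C('c')+0=1+0=1
L[7]='m': occ=1, LF[7]=C('m')+1=3+1=4

Answer: 2 0 5 6 3 7 1 4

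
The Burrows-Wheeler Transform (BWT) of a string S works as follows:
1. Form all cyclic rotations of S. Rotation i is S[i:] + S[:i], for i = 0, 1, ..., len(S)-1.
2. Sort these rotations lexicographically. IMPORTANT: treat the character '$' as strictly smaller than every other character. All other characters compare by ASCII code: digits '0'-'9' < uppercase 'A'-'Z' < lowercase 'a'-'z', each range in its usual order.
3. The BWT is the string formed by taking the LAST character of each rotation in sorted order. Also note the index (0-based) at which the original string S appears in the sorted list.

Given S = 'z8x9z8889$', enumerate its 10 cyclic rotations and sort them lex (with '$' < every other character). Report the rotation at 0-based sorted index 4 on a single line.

All 10 rotations (rotation i = S[i:]+S[:i]):
  rot[0] = z8x9z8889$
  rot[1] = 8x9z8889$z
  rot[2] = x9z8889$z8
  rot[3] = 9z8889$z8x
  rot[4] = z8889$z8x9
  rot[5] = 8889$z8x9z
  rot[6] = 889$z8x9z8
  rot[7] = 89$z8x9z88
  rot[8] = 9$z8x9z888
  rot[9] = $z8x9z8889
Sorted (with $ < everything):
  sorted[0] = $z8x9z8889
  sorted[1] = 8889$z8x9z
  sorted[2] = 889$z8x9z8
  sorted[3] = 89$z8x9z88
  sorted[4] = 8x9z8889$z
  sorted[5] = 9$z8x9z888
  sorted[6] = 9z8889$z8x
  sorted[7] = x9z8889$z8
  sorted[8] = z8889$z8x9
  sorted[9] = z8x9z8889$
sorted[4] = 8x9z8889$z

Answer: 8x9z8889$z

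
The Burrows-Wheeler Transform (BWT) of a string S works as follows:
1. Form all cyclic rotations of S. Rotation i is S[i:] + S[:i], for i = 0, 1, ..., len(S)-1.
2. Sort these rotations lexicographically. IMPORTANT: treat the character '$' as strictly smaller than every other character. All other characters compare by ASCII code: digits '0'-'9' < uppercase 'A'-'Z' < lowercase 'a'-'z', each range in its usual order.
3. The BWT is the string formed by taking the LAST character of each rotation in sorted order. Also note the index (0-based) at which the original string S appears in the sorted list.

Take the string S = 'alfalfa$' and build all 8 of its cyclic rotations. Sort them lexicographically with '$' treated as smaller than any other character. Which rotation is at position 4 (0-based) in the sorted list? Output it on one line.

All 8 rotations (rotation i = S[i:]+S[:i]):
  rot[0] = alfalfa$
  rot[1] = lfalfa$a
  rot[2] = falfa$al
  rot[3] = alfa$alf
  rot[4] = lfa$alfa
  rot[5] = fa$alfal
  rot[6] = a$alfalf
  rot[7] = $alfalfa
Sorted (with $ < everything):
  sorted[0] = $alfalfa
  sorted[1] = a$alfalf
  sorted[2] = alfa$alf
  sorted[3] = alfalfa$
  sorted[4] = fa$alfal
  sorted[5] = falfa$al
  sorted[6] = lfa$alfa
  sorted[7] = lfalfa$a
sorted[4] = fa$alfal

Answer: fa$alfal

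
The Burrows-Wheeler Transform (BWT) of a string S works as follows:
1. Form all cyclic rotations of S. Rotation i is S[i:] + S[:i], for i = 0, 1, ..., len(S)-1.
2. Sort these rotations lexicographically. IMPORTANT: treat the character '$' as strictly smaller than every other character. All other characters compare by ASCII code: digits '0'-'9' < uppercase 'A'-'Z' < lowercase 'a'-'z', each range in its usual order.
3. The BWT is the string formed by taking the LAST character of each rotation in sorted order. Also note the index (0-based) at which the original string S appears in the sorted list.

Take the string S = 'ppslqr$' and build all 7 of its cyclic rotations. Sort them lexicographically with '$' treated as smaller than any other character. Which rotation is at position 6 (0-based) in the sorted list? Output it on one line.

Answer: slqr$pp

Derivation:
All 7 rotations (rotation i = S[i:]+S[:i]):
  rot[0] = ppslqr$
  rot[1] = pslqr$p
  rot[2] = slqr$pp
  rot[3] = lqr$pps
  rot[4] = qr$ppsl
  rot[5] = r$ppslq
  rot[6] = $ppslqr
Sorted (with $ < everything):
  sorted[0] = $ppslqr
  sorted[1] = lqr$pps
  sorted[2] = ppslqr$
  sorted[3] = pslqr$p
  sorted[4] = qr$ppsl
  sorted[5] = r$ppslq
  sorted[6] = slqr$pp
sorted[6] = slqr$pp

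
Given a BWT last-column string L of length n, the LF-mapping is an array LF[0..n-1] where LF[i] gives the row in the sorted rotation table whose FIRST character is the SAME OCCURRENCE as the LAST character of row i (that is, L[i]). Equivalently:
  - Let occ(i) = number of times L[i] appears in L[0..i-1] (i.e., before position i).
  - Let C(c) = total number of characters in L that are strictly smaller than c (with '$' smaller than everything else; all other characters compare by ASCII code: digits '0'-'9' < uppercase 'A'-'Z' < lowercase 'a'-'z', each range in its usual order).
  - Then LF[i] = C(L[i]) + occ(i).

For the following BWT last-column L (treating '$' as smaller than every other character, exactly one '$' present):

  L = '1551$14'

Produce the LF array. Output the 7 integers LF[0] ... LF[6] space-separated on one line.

Char counts: '$':1, '1':3, '4':1, '5':2
C (first-col start): C('$')=0, C('1')=1, C('4')=4, C('5')=5
L[0]='1': occ=0, LF[0]=C('1')+0=1+0=1
L[1]='5': occ=0, LF[1]=C('5')+0=5+0=5
L[2]='5': occ=1, LF[2]=C('5')+1=5+1=6
L[3]='1': occ=1, LF[3]=C('1')+1=1+1=2
L[4]='$': occ=0, LF[4]=C('$')+0=0+0=0
L[5]='1': occ=2, LF[5]=C('1')+2=1+2=3
L[6]='4': occ=0, LF[6]=C('4')+0=4+0=4

Answer: 1 5 6 2 0 3 4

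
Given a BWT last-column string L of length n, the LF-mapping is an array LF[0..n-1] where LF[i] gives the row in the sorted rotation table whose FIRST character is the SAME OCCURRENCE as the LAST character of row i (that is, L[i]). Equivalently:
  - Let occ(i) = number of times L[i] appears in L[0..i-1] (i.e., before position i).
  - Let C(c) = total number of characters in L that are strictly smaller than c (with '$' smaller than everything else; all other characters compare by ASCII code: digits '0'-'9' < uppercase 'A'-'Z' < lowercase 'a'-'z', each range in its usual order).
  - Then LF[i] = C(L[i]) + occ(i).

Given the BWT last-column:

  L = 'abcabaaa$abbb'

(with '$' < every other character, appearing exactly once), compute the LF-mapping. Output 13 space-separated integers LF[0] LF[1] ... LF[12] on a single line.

Answer: 1 7 12 2 8 3 4 5 0 6 9 10 11

Derivation:
Char counts: '$':1, 'a':6, 'b':5, 'c':1
C (first-col start): C('$')=0, C('a')=1, C('b')=7, C('c')=12
L[0]='a': occ=0, LF[0]=C('a')+0=1+0=1
L[1]='b': occ=0, LF[1]=C('b')+0=7+0=7
L[2]='c': occ=0, LF[2]=C('c')+0=12+0=12
L[3]='a': occ=1, LF[3]=C('a')+1=1+1=2
L[4]='b': occ=1, LF[4]=C('b')+1=7+1=8
L[5]='a': occ=2, LF[5]=C('a')+2=1+2=3
L[6]='a': occ=3, LF[6]=C('a')+3=1+3=4
L[7]='a': occ=4, LF[7]=C('a')+4=1+4=5
L[8]='$': occ=0, LF[8]=C('$')+0=0+0=0
L[9]='a': occ=5, LF[9]=C('a')+5=1+5=6
L[10]='b': occ=2, LF[10]=C('b')+2=7+2=9
L[11]='b': occ=3, LF[11]=C('b')+3=7+3=10
L[12]='b': occ=4, LF[12]=C('b')+4=7+4=11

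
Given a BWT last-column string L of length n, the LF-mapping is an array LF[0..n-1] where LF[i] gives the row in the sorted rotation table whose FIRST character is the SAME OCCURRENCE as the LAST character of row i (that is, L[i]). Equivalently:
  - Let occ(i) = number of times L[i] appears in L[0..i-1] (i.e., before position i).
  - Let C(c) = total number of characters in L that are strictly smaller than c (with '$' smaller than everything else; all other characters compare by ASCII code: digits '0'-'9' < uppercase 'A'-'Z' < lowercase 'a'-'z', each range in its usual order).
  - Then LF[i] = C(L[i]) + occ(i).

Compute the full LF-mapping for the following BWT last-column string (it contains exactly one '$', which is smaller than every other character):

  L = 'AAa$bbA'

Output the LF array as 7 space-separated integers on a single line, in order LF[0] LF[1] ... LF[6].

Answer: 1 2 4 0 5 6 3

Derivation:
Char counts: '$':1, 'A':3, 'a':1, 'b':2
C (first-col start): C('$')=0, C('A')=1, C('a')=4, C('b')=5
L[0]='A': occ=0, LF[0]=C('A')+0=1+0=1
L[1]='A': occ=1, LF[1]=C('A')+1=1+1=2
L[2]='a': occ=0, LF[2]=C('a')+0=4+0=4
L[3]='$': occ=0, LF[3]=C('$')+0=0+0=0
L[4]='b': occ=0, LF[4]=C('b')+0=5+0=5
L[5]='b': occ=1, LF[5]=C('b')+1=5+1=6
L[6]='A': occ=2, LF[6]=C('A')+2=1+2=3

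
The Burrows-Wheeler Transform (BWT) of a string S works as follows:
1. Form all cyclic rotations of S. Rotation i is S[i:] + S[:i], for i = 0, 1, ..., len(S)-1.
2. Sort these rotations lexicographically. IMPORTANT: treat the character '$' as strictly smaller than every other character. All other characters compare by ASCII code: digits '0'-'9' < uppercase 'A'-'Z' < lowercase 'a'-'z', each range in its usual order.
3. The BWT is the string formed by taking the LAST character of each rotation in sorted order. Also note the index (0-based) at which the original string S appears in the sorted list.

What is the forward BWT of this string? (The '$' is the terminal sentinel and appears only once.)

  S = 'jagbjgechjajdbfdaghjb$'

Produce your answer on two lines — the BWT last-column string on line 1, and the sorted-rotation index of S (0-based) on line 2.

Answer: bjdjjdgefjgbajacg$hhab
17

Derivation:
All 22 rotations (rotation i = S[i:]+S[:i]):
  rot[0] = jagbjgechjajdbfdaghjb$
  rot[1] = agbjgechjajdbfdaghjb$j
  rot[2] = gbjgechjajdbfdaghjb$ja
  rot[3] = bjgechjajdbfdaghjb$jag
  rot[4] = jgechjajdbfdaghjb$jagb
  rot[5] = gechjajdbfdaghjb$jagbj
  rot[6] = echjajdbfdaghjb$jagbjg
  rot[7] = chjajdbfdaghjb$jagbjge
  rot[8] = hjajdbfdaghjb$jagbjgec
  rot[9] = jajdbfdaghjb$jagbjgech
  rot[10] = ajdbfdaghjb$jagbjgechj
  rot[11] = jdbfdaghjb$jagbjgechja
  rot[12] = dbfdaghjb$jagbjgechjaj
  rot[13] = bfdaghjb$jagbjgechjajd
  rot[14] = fdaghjb$jagbjgechjajdb
  rot[15] = daghjb$jagbjgechjajdbf
  rot[16] = aghjb$jagbjgechjajdbfd
  rot[17] = ghjb$jagbjgechjajdbfda
  rot[18] = hjb$jagbjgechjajdbfdag
  rot[19] = jb$jagbjgechjajdbfdagh
  rot[20] = b$jagbjgechjajdbfdaghj
  rot[21] = $jagbjgechjajdbfdaghjb
Sorted (with $ < everything):
  sorted[0] = $jagbjgechjajdbfdaghjb  (last char: 'b')
  sorted[1] = agbjgechjajdbfdaghjb$j  (last char: 'j')
  sorted[2] = aghjb$jagbjgechjajdbfd  (last char: 'd')
  sorted[3] = ajdbfdaghjb$jagbjgechj  (last char: 'j')
  sorted[4] = b$jagbjgechjajdbfdaghj  (last char: 'j')
  sorted[5] = bfdaghjb$jagbjgechjajd  (last char: 'd')
  sorted[6] = bjgechjajdbfdaghjb$jag  (last char: 'g')
  sorted[7] = chjajdbfdaghjb$jagbjge  (last char: 'e')
  sorted[8] = daghjb$jagbjgechjajdbf  (last char: 'f')
  sorted[9] = dbfdaghjb$jagbjgechjaj  (last char: 'j')
  sorted[10] = echjajdbfdaghjb$jagbjg  (last char: 'g')
  sorted[11] = fdaghjb$jagbjgechjajdb  (last char: 'b')
  sorted[12] = gbjgechjajdbfdaghjb$ja  (last char: 'a')
  sorted[13] = gechjajdbfdaghjb$jagbj  (last char: 'j')
  sorted[14] = ghjb$jagbjgechjajdbfda  (last char: 'a')
  sorted[15] = hjajdbfdaghjb$jagbjgec  (last char: 'c')
  sorted[16] = hjb$jagbjgechjajdbfdag  (last char: 'g')
  sorted[17] = jagbjgechjajdbfdaghjb$  (last char: '$')
  sorted[18] = jajdbfdaghjb$jagbjgech  (last char: 'h')
  sorted[19] = jb$jagbjgechjajdbfdagh  (last char: 'h')
  sorted[20] = jdbfdaghjb$jagbjgechja  (last char: 'a')
  sorted[21] = jgechjajdbfdaghjb$jagb  (last char: 'b')
Last column: bjdjjdgefjgbajacg$hhab
Original string S is at sorted index 17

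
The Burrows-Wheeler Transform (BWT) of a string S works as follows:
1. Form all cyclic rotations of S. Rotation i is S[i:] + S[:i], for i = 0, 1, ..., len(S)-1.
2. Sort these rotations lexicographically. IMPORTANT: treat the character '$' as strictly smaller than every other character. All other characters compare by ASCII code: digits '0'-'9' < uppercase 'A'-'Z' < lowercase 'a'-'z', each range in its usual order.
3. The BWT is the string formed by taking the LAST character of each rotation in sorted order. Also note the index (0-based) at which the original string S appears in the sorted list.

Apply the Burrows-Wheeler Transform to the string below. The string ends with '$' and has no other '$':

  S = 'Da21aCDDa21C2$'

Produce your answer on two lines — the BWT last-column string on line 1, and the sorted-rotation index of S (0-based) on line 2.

Answer: 222Caa1aCD$DD1
10

Derivation:
All 14 rotations (rotation i = S[i:]+S[:i]):
  rot[0] = Da21aCDDa21C2$
  rot[1] = a21aCDDa21C2$D
  rot[2] = 21aCDDa21C2$Da
  rot[3] = 1aCDDa21C2$Da2
  rot[4] = aCDDa21C2$Da21
  rot[5] = CDDa21C2$Da21a
  rot[6] = DDa21C2$Da21aC
  rot[7] = Da21C2$Da21aCD
  rot[8] = a21C2$Da21aCDD
  rot[9] = 21C2$Da21aCDDa
  rot[10] = 1C2$Da21aCDDa2
  rot[11] = C2$Da21aCDDa21
  rot[12] = 2$Da21aCDDa21C
  rot[13] = $Da21aCDDa21C2
Sorted (with $ < everything):
  sorted[0] = $Da21aCDDa21C2  (last char: '2')
  sorted[1] = 1C2$Da21aCDDa2  (last char: '2')
  sorted[2] = 1aCDDa21C2$Da2  (last char: '2')
  sorted[3] = 2$Da21aCDDa21C  (last char: 'C')
  sorted[4] = 21C2$Da21aCDDa  (last char: 'a')
  sorted[5] = 21aCDDa21C2$Da  (last char: 'a')
  sorted[6] = C2$Da21aCDDa21  (last char: '1')
  sorted[7] = CDDa21C2$Da21a  (last char: 'a')
  sorted[8] = DDa21C2$Da21aC  (last char: 'C')
  sorted[9] = Da21C2$Da21aCD  (last char: 'D')
  sorted[10] = Da21aCDDa21C2$  (last char: '$')
  sorted[11] = a21C2$Da21aCDD  (last char: 'D')
  sorted[12] = a21aCDDa21C2$D  (last char: 'D')
  sorted[13] = aCDDa21C2$Da21  (last char: '1')
Last column: 222Caa1aCD$DD1
Original string S is at sorted index 10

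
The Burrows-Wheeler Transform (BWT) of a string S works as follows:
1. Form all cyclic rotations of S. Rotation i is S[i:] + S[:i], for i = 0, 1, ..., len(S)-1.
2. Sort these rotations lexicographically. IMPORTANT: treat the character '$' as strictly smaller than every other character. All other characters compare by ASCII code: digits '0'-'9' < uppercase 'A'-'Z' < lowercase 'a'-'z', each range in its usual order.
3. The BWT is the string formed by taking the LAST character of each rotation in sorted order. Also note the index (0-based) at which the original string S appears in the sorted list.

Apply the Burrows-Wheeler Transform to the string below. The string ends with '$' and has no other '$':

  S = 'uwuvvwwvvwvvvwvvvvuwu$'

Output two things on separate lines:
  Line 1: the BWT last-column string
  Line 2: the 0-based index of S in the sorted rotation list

All 22 rotations (rotation i = S[i:]+S[:i]):
  rot[0] = uwuvvwwvvwvvvwvvvvuwu$
  rot[1] = wuvvwwvvwvvvwvvvvuwu$u
  rot[2] = uvvwwvvwvvvwvvvvuwu$uw
  rot[3] = vvwwvvwvvvwvvvvuwu$uwu
  rot[4] = vwwvvwvvvwvvvvuwu$uwuv
  rot[5] = wwvvwvvvwvvvvuwu$uwuvv
  rot[6] = wvvwvvvwvvvvuwu$uwuvvw
  rot[7] = vvwvvvwvvvvuwu$uwuvvww
  rot[8] = vwvvvwvvvvuwu$uwuvvwwv
  rot[9] = wvvvwvvvvuwu$uwuvvwwvv
  rot[10] = vvvwvvvvuwu$uwuvvwwvvw
  rot[11] = vvwvvvvuwu$uwuvvwwvvwv
  rot[12] = vwvvvvuwu$uwuvvwwvvwvv
  rot[13] = wvvvvuwu$uwuvvwwvvwvvv
  rot[14] = vvvvuwu$uwuvvwwvvwvvvw
  rot[15] = vvvuwu$uwuvvwwvvwvvvwv
  rot[16] = vvuwu$uwuvvwwvvwvvvwvv
  rot[17] = vuwu$uwuvvwwvvwvvvwvvv
  rot[18] = uwu$uwuvvwwvvwvvvwvvvv
  rot[19] = wu$uwuvvwwvvwvvvwvvvvu
  rot[20] = u$uwuvvwwvvwvvvwvvvvuw
  rot[21] = $uwuvvwwvvwvvvwvvvvuwu
Sorted (with $ < everything):
  sorted[0] = $uwuvvwwvvwvvvwvvvvuwu  (last char: 'u')
  sorted[1] = u$uwuvvwwvvwvvvwvvvvuw  (last char: 'w')
  sorted[2] = uvvwwvvwvvvwvvvvuwu$uw  (last char: 'w')
  sorted[3] = uwu$uwuvvwwvvwvvvwvvvv  (last char: 'v')
  sorted[4] = uwuvvwwvvwvvvwvvvvuwu$  (last char: '$')
  sorted[5] = vuwu$uwuvvwwvvwvvvwvvv  (last char: 'v')
  sorted[6] = vvuwu$uwuvvwwvvwvvvwvv  (last char: 'v')
  sorted[7] = vvvuwu$uwuvvwwvvwvvvwv  (last char: 'v')
  sorted[8] = vvvvuwu$uwuvvwwvvwvvvw  (last char: 'w')
  sorted[9] = vvvwvvvvuwu$uwuvvwwvvw  (last char: 'w')
  sorted[10] = vvwvvvvuwu$uwuvvwwvvwv  (last char: 'v')
  sorted[11] = vvwvvvwvvvvuwu$uwuvvww  (last char: 'w')
  sorted[12] = vvwwvvwvvvwvvvvuwu$uwu  (last char: 'u')
  sorted[13] = vwvvvvuwu$uwuvvwwvvwvv  (last char: 'v')
  sorted[14] = vwvvvwvvvvuwu$uwuvvwwv  (last char: 'v')
  sorted[15] = vwwvvwvvvwvvvvuwu$uwuv  (last char: 'v')
  sorted[16] = wu$uwuvvwwvvwvvvwvvvvu  (last char: 'u')
  sorted[17] = wuvvwwvvwvvvwvvvvuwu$u  (last char: 'u')
  sorted[18] = wvvvvuwu$uwuvvwwvvwvvv  (last char: 'v')
  sorted[19] = wvvvwvvvvuwu$uwuvvwwvv  (last char: 'v')
  sorted[20] = wvvwvvvwvvvvuwu$uwuvvw  (last char: 'w')
  sorted[21] = wwvvwvvvwvvvvuwu$uwuvv  (last char: 'v')
Last column: uwwv$vvvwwvwuvvvuuvvwv
Original string S is at sorted index 4

Answer: uwwv$vvvwwvwuvvvuuvvwv
4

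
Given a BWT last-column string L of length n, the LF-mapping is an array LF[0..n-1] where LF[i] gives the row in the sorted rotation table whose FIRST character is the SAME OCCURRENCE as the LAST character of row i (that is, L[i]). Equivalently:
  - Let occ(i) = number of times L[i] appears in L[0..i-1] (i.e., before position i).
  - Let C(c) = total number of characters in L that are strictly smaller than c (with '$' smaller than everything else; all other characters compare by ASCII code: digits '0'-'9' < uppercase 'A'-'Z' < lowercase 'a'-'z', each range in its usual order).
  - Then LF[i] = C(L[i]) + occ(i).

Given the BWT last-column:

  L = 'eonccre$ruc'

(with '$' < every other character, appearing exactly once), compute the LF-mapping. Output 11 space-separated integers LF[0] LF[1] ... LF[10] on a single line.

Answer: 4 7 6 1 2 8 5 0 9 10 3

Derivation:
Char counts: '$':1, 'c':3, 'e':2, 'n':1, 'o':1, 'r':2, 'u':1
C (first-col start): C('$')=0, C('c')=1, C('e')=4, C('n')=6, C('o')=7, C('r')=8, C('u')=10
L[0]='e': occ=0, LF[0]=C('e')+0=4+0=4
L[1]='o': occ=0, LF[1]=C('o')+0=7+0=7
L[2]='n': occ=0, LF[2]=C('n')+0=6+0=6
L[3]='c': occ=0, LF[3]=C('c')+0=1+0=1
L[4]='c': occ=1, LF[4]=C('c')+1=1+1=2
L[5]='r': occ=0, LF[5]=C('r')+0=8+0=8
L[6]='e': occ=1, LF[6]=C('e')+1=4+1=5
L[7]='$': occ=0, LF[7]=C('$')+0=0+0=0
L[8]='r': occ=1, LF[8]=C('r')+1=8+1=9
L[9]='u': occ=0, LF[9]=C('u')+0=10+0=10
L[10]='c': occ=2, LF[10]=C('c')+2=1+2=3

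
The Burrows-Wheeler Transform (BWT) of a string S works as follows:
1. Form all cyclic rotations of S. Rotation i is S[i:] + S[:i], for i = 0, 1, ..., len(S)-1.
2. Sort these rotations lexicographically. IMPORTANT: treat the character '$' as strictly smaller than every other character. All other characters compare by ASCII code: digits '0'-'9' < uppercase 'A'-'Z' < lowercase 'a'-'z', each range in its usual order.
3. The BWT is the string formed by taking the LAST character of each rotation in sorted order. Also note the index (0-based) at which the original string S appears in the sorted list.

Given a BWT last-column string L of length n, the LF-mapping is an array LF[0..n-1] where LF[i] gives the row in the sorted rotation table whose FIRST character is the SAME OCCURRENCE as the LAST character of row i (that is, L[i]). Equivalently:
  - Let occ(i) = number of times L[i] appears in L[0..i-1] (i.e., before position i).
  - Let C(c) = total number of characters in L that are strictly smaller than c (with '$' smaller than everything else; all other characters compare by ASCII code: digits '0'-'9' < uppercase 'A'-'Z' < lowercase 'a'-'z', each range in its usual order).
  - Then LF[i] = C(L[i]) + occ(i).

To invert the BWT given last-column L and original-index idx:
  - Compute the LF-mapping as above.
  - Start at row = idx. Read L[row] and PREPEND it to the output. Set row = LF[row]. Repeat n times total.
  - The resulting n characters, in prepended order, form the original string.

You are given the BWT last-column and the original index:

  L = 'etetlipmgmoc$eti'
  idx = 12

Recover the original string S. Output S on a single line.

LF mapping: 2 13 3 14 8 6 12 9 5 10 11 1 0 4 15 7
Walk LF starting at row 12, prepending L[row]:
  step 1: row=12, L[12]='$', prepend. Next row=LF[12]=0
  step 2: row=0, L[0]='e', prepend. Next row=LF[0]=2
  step 3: row=2, L[2]='e', prepend. Next row=LF[2]=3
  step 4: row=3, L[3]='t', prepend. Next row=LF[3]=14
  step 5: row=14, L[14]='t', prepend. Next row=LF[14]=15
  step 6: row=15, L[15]='i', prepend. Next row=LF[15]=7
  step 7: row=7, L[7]='m', prepend. Next row=LF[7]=9
  step 8: row=9, L[9]='m', prepend. Next row=LF[9]=10
  step 9: row=10, L[10]='o', prepend. Next row=LF[10]=11
  step 10: row=11, L[11]='c', prepend. Next row=LF[11]=1
  step 11: row=1, L[1]='t', prepend. Next row=LF[1]=13
  step 12: row=13, L[13]='e', prepend. Next row=LF[13]=4
  step 13: row=4, L[4]='l', prepend. Next row=LF[4]=8
  step 14: row=8, L[8]='g', prepend. Next row=LF[8]=5
  step 15: row=5, L[5]='i', prepend. Next row=LF[5]=6
  step 16: row=6, L[6]='p', prepend. Next row=LF[6]=12
Reversed output: pigletcommittee$

Answer: pigletcommittee$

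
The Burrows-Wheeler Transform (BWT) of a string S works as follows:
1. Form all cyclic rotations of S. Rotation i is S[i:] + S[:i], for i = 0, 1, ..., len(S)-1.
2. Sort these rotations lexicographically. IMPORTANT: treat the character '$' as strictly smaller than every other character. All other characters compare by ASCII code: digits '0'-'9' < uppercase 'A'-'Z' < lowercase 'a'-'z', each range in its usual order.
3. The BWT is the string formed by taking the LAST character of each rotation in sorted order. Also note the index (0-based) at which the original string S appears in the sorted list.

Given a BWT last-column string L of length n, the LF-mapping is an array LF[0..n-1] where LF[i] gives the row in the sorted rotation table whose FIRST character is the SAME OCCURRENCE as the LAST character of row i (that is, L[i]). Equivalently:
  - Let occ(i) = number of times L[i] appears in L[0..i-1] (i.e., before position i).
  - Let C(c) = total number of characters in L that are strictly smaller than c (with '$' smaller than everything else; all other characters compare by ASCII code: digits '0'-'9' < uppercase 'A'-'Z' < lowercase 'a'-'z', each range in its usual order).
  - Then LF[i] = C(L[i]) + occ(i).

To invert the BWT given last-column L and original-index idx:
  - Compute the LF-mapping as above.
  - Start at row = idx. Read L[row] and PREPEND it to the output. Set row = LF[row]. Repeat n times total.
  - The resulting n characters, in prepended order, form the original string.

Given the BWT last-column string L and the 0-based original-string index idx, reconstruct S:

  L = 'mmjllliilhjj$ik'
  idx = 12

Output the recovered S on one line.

LF mapping: 13 14 5 9 10 11 2 3 12 1 6 7 0 4 8
Walk LF starting at row 12, prepending L[row]:
  step 1: row=12, L[12]='$', prepend. Next row=LF[12]=0
  step 2: row=0, L[0]='m', prepend. Next row=LF[0]=13
  step 3: row=13, L[13]='i', prepend. Next row=LF[13]=4
  step 4: row=4, L[4]='l', prepend. Next row=LF[4]=10
  step 5: row=10, L[10]='j', prepend. Next row=LF[10]=6
  step 6: row=6, L[6]='i', prepend. Next row=LF[6]=2
  step 7: row=2, L[2]='j', prepend. Next row=LF[2]=5
  step 8: row=5, L[5]='l', prepend. Next row=LF[5]=11
  step 9: row=11, L[11]='j', prepend. Next row=LF[11]=7
  step 10: row=7, L[7]='i', prepend. Next row=LF[7]=3
  step 11: row=3, L[3]='l', prepend. Next row=LF[3]=9
  step 12: row=9, L[9]='h', prepend. Next row=LF[9]=1
  step 13: row=1, L[1]='m', prepend. Next row=LF[1]=14
  step 14: row=14, L[14]='k', prepend. Next row=LF[14]=8
  step 15: row=8, L[8]='l', prepend. Next row=LF[8]=12
Reversed output: lkmhlijljijlim$

Answer: lkmhlijljijlim$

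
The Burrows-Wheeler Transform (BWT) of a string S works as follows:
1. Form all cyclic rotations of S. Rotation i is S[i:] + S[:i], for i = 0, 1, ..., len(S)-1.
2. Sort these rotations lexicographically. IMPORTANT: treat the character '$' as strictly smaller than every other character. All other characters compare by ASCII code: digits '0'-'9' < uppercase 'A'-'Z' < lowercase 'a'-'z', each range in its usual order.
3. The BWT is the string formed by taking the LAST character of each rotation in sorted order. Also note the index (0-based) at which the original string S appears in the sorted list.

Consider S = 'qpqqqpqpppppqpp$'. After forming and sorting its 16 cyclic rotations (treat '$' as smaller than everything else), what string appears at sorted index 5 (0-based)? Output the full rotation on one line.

Answer: pppqpp$qpqqqpqpp

Derivation:
All 16 rotations (rotation i = S[i:]+S[:i]):
  rot[0] = qpqqqpqpppppqpp$
  rot[1] = pqqqpqpppppqpp$q
  rot[2] = qqqpqpppppqpp$qp
  rot[3] = qqpqpppppqpp$qpq
  rot[4] = qpqpppppqpp$qpqq
  rot[5] = pqpppppqpp$qpqqq
  rot[6] = qpppppqpp$qpqqqp
  rot[7] = pppppqpp$qpqqqpq
  rot[8] = ppppqpp$qpqqqpqp
  rot[9] = pppqpp$qpqqqpqpp
  rot[10] = ppqpp$qpqqqpqppp
  rot[11] = pqpp$qpqqqpqpppp
  rot[12] = qpp$qpqqqpqppppp
  rot[13] = pp$qpqqqpqpppppq
  rot[14] = p$qpqqqpqpppppqp
  rot[15] = $qpqqqpqpppppqpp
Sorted (with $ < everything):
  sorted[0] = $qpqqqpqpppppqpp
  sorted[1] = p$qpqqqpqpppppqp
  sorted[2] = pp$qpqqqpqpppppq
  sorted[3] = pppppqpp$qpqqqpq
  sorted[4] = ppppqpp$qpqqqpqp
  sorted[5] = pppqpp$qpqqqpqpp
  sorted[6] = ppqpp$qpqqqpqppp
  sorted[7] = pqpp$qpqqqpqpppp
  sorted[8] = pqpppppqpp$qpqqq
  sorted[9] = pqqqpqpppppqpp$q
  sorted[10] = qpp$qpqqqpqppppp
  sorted[11] = qpppppqpp$qpqqqp
  sorted[12] = qpqpppppqpp$qpqq
  sorted[13] = qpqqqpqpppppqpp$
  sorted[14] = qqpqpppppqpp$qpq
  sorted[15] = qqqpqpppppqpp$qp
sorted[5] = pppqpp$qpqqqpqpp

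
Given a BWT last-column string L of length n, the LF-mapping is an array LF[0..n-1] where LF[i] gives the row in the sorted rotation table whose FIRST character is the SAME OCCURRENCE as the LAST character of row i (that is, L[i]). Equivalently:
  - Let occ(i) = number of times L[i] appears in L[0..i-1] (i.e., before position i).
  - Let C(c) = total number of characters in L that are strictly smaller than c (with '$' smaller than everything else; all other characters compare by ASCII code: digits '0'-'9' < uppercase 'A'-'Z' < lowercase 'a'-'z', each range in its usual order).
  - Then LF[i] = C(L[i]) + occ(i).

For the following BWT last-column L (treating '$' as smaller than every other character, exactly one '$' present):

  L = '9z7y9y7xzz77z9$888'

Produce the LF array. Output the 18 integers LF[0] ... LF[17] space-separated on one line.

Char counts: '$':1, '7':4, '8':3, '9':3, 'x':1, 'y':2, 'z':4
C (first-col start): C('$')=0, C('7')=1, C('8')=5, C('9')=8, C('x')=11, C('y')=12, C('z')=14
L[0]='9': occ=0, LF[0]=C('9')+0=8+0=8
L[1]='z': occ=0, LF[1]=C('z')+0=14+0=14
L[2]='7': occ=0, LF[2]=C('7')+0=1+0=1
L[3]='y': occ=0, LF[3]=C('y')+0=12+0=12
L[4]='9': occ=1, LF[4]=C('9')+1=8+1=9
L[5]='y': occ=1, LF[5]=C('y')+1=12+1=13
L[6]='7': occ=1, LF[6]=C('7')+1=1+1=2
L[7]='x': occ=0, LF[7]=C('x')+0=11+0=11
L[8]='z': occ=1, LF[8]=C('z')+1=14+1=15
L[9]='z': occ=2, LF[9]=C('z')+2=14+2=16
L[10]='7': occ=2, LF[10]=C('7')+2=1+2=3
L[11]='7': occ=3, LF[11]=C('7')+3=1+3=4
L[12]='z': occ=3, LF[12]=C('z')+3=14+3=17
L[13]='9': occ=2, LF[13]=C('9')+2=8+2=10
L[14]='$': occ=0, LF[14]=C('$')+0=0+0=0
L[15]='8': occ=0, LF[15]=C('8')+0=5+0=5
L[16]='8': occ=1, LF[16]=C('8')+1=5+1=6
L[17]='8': occ=2, LF[17]=C('8')+2=5+2=7

Answer: 8 14 1 12 9 13 2 11 15 16 3 4 17 10 0 5 6 7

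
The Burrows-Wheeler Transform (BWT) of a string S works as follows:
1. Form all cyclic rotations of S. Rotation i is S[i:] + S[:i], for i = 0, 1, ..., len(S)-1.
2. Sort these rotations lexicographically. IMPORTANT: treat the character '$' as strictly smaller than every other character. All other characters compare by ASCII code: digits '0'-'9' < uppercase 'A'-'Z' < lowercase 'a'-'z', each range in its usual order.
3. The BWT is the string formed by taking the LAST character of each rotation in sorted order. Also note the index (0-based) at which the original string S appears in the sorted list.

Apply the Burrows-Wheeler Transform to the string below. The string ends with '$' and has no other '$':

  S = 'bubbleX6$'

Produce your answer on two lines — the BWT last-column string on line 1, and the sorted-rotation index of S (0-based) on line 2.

Answer: 6Xeub$lbb
5

Derivation:
All 9 rotations (rotation i = S[i:]+S[:i]):
  rot[0] = bubbleX6$
  rot[1] = ubbleX6$b
  rot[2] = bbleX6$bu
  rot[3] = bleX6$bub
  rot[4] = leX6$bubb
  rot[5] = eX6$bubbl
  rot[6] = X6$bubble
  rot[7] = 6$bubbleX
  rot[8] = $bubbleX6
Sorted (with $ < everything):
  sorted[0] = $bubbleX6  (last char: '6')
  sorted[1] = 6$bubbleX  (last char: 'X')
  sorted[2] = X6$bubble  (last char: 'e')
  sorted[3] = bbleX6$bu  (last char: 'u')
  sorted[4] = bleX6$bub  (last char: 'b')
  sorted[5] = bubbleX6$  (last char: '$')
  sorted[6] = eX6$bubbl  (last char: 'l')
  sorted[7] = leX6$bubb  (last char: 'b')
  sorted[8] = ubbleX6$b  (last char: 'b')
Last column: 6Xeub$lbb
Original string S is at sorted index 5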